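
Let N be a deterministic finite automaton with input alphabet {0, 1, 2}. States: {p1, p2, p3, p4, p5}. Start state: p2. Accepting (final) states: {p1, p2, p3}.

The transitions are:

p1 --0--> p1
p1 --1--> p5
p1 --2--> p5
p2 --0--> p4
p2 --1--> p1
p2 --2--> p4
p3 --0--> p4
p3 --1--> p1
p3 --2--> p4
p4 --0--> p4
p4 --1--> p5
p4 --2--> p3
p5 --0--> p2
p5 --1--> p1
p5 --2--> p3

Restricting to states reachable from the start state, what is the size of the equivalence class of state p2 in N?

All states are reachable from the start state.
P0 = {p1,p2,p3} | {p4,p5}.
Split {p1,p2,p3} by δ(·,0) → {p2,p3} and {p1}.
Split {p4,p5} by δ(·,0) → {p4} and {p5}.
The partition is now stable with 4 blocks: {p2,p3} | {p4} | {p1} | {p5}.
The equivalence class containing p2 is {p2,p3}, of size 2.

2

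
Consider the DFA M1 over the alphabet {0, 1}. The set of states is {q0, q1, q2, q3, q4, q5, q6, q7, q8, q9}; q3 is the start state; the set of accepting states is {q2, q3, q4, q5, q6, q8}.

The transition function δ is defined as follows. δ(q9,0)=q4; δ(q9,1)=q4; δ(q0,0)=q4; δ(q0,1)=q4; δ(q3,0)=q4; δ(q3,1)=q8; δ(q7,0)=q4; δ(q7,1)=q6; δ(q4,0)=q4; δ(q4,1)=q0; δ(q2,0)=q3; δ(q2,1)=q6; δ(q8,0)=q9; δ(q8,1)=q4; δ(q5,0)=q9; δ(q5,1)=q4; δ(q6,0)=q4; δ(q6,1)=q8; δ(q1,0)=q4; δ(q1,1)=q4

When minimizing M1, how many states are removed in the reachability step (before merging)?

Starting at q3 and following transitions, the reachable set is {q0, q3, q4, q8, q9}. That leaves q1, q2, q5, q6, q7 unreachable — 5 in total.

5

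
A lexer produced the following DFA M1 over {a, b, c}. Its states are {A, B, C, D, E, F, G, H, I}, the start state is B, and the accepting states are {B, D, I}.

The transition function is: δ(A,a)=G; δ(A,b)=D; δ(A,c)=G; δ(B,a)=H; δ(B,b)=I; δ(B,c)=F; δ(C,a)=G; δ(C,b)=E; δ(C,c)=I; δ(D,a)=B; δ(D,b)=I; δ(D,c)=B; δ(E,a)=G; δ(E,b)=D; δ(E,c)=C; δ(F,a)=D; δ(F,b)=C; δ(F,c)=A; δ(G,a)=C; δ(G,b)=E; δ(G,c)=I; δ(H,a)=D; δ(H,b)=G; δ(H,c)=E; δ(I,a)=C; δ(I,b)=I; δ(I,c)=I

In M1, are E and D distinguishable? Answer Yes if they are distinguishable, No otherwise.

Yes

All states are reachable from the start state.
Start with accepting vs non-accepting: {B,D,I} | {A,C,E,F,G,H}.
On input a, block {B,D,I} splits into {B,I} and {D}.
Split {B,I} by δ(·,c) → {B} and {I}.
Refine {A,C,E,F,G,H} on symbol a: members go to different blocks, giving {A,C,E,G} and {F,H}.
On input b, block {A,C,E,G} splits into {A,E} and {C,G}.
The partition is now stable with 6 blocks: {B} | {A,E} | {D} | {I} | {F,H} | {C,G}.
E and D end up in different blocks, so they are distinguishable. For instance, the string 'ε' is accepted from only D.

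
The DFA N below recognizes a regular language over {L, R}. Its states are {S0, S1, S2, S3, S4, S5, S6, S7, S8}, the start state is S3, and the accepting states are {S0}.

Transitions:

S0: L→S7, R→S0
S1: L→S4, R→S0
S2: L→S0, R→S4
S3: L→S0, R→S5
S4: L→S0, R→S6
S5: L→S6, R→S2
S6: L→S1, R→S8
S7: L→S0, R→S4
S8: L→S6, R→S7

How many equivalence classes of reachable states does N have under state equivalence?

Initial partition by acceptance: {S0} | {S1,S2,S3,S4,S5,S6,S7,S8}.
Split {S1,S2,S3,S4,S5,S6,S7,S8} by δ(·,L) → {S1,S5,S6,S8} and {S2,S3,S4,S7}.
Split {S1,S5,S6,S8} by δ(·,L) → {S5,S6,S8} and {S1}.
Refine {S5,S6,S8} on symbol L: members go to different blocks, giving {S5,S8} and {S6}.
Refine {S2,S3,S4,S7} on symbol R: members go to different blocks, giving {S2,S7} and {S3} and {S4}.
The partition is now stable with 7 blocks: {S0} | {S5,S8} | {S2,S7} | {S1} | {S6} | {S3} | {S4}.

7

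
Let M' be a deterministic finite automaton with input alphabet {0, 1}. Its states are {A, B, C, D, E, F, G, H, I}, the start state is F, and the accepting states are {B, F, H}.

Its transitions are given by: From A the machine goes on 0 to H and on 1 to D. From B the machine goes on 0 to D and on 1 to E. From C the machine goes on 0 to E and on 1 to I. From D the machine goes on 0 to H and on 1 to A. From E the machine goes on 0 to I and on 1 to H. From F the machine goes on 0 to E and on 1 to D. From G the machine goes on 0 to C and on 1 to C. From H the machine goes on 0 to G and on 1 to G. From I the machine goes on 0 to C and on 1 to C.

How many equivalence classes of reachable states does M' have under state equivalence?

6

Reachable states from the start: {A,C,D,E,F,G,H,I}. Unreachable: {B} — drop them.
P0 = {F,H} | {A,C,D,E,G,I}.
Refine {A,C,D,E,G,I} on symbol 0: members go to different blocks, giving {C,E,G,I} and {A,D}.
On input 1, block {F,H} splits into {F} and {H}.
Split {C,E,G,I} by δ(·,1) → {C,G,I} and {E}.
Refine {C,G,I} on symbol 0: members go to different blocks, giving {G,I} and {C}.
No further refinement is possible. Final partition (6 blocks): {F} | {G,I} | {A,D} | {H} | {E} | {C}.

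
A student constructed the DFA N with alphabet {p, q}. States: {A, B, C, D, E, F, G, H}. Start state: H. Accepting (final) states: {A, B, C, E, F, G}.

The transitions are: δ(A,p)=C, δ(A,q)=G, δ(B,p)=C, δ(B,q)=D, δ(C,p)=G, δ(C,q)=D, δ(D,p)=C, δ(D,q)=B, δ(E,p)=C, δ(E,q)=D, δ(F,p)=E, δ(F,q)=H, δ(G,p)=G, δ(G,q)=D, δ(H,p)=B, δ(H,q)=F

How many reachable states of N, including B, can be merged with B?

5

States {A} cannot be reached from the start state, so discard them.
Initial partition by acceptance: {B,C,E,F,G} | {D,H}.
Stable partition: {B,C,E,F,G} | {D,H} — 2 equivalence classes.
The equivalence class containing B is {B,C,E,F,G}, of size 5.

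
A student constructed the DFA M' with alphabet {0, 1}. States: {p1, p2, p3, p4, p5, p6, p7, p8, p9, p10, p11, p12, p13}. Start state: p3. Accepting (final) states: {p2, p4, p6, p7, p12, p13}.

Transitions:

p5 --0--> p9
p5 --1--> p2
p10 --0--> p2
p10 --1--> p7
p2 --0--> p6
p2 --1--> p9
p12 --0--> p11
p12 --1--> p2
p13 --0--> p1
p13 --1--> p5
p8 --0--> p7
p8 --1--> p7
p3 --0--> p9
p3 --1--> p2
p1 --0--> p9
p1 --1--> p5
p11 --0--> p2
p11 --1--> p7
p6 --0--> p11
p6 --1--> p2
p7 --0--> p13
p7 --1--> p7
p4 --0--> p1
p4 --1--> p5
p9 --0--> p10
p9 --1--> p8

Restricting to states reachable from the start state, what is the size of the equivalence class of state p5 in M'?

2

States {p4,p12} cannot be reached from the start state, so discard them.
Start with accepting vs non-accepting: {p2,p6,p7,p13} | {p1,p3,p5,p8,p9,p10,p11}.
Split {p2,p6,p7,p13} by δ(·,0) → {p2,p7} and {p6,p13}.
On input 1, block {p2,p7} splits into {p2} and {p7}.
Refine {p1,p3,p5,p8,p9,p10,p11} on symbol 0: members go to different blocks, giving {p1,p3,p5,p9} and {p10,p11} and {p8}.
Refine {p1,p3,p5,p9} on symbol 0: members go to different blocks, giving {p1,p3,p5} and {p9}.
On input 1, block {p1,p3,p5} splits into {p3,p5} and {p1}.
Split {p6,p13} by δ(·,0) → {p6} and {p13}.
Stable partition: {p2} | {p3,p5} | {p6} | {p7} | {p10,p11} | {p8} | {p9} | {p1} | {p13} — 9 equivalence classes.
The equivalence class containing p5 is {p3,p5}, of size 2.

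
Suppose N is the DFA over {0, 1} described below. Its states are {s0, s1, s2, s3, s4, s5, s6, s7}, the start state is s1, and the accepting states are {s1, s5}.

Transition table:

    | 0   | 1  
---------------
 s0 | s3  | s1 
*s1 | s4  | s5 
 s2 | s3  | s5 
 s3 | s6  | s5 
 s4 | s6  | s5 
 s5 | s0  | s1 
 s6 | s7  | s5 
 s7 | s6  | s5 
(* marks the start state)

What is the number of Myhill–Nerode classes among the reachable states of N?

2

First remove the unreachable states {s2}; 7 states remain.
Start with accepting vs non-accepting: {s1,s5} | {s0,s3,s4,s6,s7}.
The partition is now stable with 2 blocks: {s1,s5} | {s0,s3,s4,s6,s7}.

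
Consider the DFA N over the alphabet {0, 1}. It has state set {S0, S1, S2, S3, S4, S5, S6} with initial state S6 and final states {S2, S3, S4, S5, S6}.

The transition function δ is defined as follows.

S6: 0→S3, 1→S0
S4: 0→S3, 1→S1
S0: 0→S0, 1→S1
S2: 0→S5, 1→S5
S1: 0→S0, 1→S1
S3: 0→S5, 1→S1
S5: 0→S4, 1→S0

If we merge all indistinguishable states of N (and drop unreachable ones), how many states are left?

States {S2} cannot be reached from the start state, so discard them.
P0 = {S3,S4,S5,S6} | {S0,S1}.
Stable partition: {S3,S4,S5,S6} | {S0,S1} — 2 equivalence classes.

2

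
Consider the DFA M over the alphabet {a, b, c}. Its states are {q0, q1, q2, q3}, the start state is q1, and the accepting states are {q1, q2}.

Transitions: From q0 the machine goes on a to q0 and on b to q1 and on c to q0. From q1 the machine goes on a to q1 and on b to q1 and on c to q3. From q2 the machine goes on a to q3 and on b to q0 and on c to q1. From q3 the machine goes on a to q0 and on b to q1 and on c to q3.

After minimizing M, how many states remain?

2

First remove the unreachable states {q2}; 3 states remain.
Start with accepting vs non-accepting: {q1} | {q0,q3}.
No further refinement is possible. Final partition (2 blocks): {q1} | {q0,q3}.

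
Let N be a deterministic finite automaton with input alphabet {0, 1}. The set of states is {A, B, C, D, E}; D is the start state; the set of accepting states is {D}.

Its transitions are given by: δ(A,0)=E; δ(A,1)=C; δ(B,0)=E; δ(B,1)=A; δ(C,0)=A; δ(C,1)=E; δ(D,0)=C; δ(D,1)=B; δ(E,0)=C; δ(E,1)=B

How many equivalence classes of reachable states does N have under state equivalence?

2

P0 = {D} | {A,B,C,E}.
The partition is now stable with 2 blocks: {D} | {A,B,C,E}.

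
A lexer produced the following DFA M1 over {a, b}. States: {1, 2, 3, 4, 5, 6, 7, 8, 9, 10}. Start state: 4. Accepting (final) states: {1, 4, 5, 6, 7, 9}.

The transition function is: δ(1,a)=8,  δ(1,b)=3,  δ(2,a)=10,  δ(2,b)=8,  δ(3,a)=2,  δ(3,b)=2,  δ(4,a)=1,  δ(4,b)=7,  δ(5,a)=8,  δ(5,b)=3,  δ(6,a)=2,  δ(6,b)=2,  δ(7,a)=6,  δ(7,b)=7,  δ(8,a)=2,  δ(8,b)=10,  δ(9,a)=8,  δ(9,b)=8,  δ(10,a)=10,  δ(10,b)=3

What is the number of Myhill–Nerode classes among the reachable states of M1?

States {5,9} cannot be reached from the start state, so discard them.
P0 = {1,4,6,7} | {2,3,8,10}.
Split {1,4,6,7} by δ(·,a) → {1,6} and {4,7}.
Stable partition: {1,6} | {2,3,8,10} | {4,7} — 3 equivalence classes.

3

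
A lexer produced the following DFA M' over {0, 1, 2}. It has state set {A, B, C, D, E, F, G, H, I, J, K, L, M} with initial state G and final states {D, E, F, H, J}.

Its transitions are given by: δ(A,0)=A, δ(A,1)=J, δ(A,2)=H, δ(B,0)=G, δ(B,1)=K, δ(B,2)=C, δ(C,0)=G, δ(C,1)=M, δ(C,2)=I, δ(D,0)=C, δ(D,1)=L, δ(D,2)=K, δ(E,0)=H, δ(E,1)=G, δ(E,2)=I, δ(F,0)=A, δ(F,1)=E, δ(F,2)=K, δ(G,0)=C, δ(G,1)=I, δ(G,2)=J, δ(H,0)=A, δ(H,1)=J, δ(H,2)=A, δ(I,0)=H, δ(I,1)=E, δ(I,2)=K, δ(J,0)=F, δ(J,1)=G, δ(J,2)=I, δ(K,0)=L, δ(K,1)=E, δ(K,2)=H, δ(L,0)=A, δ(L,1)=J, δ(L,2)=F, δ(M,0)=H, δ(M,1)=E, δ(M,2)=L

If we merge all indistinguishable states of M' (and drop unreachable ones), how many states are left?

6

First remove the unreachable states {B,D}; 11 states remain.
Initial partition by acceptance: {E,F,H,J} | {A,C,G,I,K,L,M}.
Split {E,F,H,J} by δ(·,0) → {E,J} and {F,H}.
On input 0, block {A,C,G,I,K,L,M} splits into {A,C,G,K,L} and {I,M}.
Refine {A,C,G,K,L} on symbol 1: members go to different blocks, giving {A,K,L} and {C,G}.
Split {C,G} by δ(·,2) → {C} and {G}.
The partition is now stable with 6 blocks: {E,J} | {A,K,L} | {F,H} | {I,M} | {C} | {G}.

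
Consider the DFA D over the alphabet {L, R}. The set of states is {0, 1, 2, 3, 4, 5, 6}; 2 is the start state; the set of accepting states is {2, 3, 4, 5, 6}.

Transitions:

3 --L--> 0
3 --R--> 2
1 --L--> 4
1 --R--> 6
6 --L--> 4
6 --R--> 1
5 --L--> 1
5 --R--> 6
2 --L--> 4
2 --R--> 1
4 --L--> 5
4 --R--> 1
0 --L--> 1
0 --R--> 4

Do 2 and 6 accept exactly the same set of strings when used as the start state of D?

States {0,3} cannot be reached from the start state, so discard them.
P0 = {2,4,5,6} | {1}.
On input L, block {2,4,5,6} splits into {2,4,6} and {5}.
Refine {2,4,6} on symbol L: members go to different blocks, giving {2,6} and {4}.
No further refinement is possible. Final partition (4 blocks): {2,6} | {1} | {5} | {4}.
2 and 6 lie in the same block of the stable partition, so they are equivalent — no string distinguishes them.

Yes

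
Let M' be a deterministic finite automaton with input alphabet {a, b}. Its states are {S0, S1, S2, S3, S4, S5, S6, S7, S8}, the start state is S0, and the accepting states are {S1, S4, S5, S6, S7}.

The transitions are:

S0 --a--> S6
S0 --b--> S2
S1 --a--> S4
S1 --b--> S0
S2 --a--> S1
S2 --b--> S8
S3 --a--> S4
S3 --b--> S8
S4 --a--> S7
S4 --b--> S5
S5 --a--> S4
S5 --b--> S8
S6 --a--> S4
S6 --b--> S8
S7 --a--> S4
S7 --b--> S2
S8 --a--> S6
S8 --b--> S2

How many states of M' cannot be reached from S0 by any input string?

1

No path from S0 leads to S3; the other 8 states are all reachable.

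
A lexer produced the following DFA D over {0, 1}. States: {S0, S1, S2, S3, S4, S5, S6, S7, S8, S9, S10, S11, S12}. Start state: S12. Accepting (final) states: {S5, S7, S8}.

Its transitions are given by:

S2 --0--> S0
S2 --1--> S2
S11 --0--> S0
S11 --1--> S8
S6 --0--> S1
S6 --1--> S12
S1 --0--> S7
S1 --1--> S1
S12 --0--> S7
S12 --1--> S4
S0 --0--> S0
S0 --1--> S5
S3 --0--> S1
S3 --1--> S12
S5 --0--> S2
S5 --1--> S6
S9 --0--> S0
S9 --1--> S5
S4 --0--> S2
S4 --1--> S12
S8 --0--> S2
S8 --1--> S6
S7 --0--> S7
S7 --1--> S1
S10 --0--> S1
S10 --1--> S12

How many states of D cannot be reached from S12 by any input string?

5

No path from S12 leads to S3, S8, S9, S10, S11; the other 8 states are all reachable.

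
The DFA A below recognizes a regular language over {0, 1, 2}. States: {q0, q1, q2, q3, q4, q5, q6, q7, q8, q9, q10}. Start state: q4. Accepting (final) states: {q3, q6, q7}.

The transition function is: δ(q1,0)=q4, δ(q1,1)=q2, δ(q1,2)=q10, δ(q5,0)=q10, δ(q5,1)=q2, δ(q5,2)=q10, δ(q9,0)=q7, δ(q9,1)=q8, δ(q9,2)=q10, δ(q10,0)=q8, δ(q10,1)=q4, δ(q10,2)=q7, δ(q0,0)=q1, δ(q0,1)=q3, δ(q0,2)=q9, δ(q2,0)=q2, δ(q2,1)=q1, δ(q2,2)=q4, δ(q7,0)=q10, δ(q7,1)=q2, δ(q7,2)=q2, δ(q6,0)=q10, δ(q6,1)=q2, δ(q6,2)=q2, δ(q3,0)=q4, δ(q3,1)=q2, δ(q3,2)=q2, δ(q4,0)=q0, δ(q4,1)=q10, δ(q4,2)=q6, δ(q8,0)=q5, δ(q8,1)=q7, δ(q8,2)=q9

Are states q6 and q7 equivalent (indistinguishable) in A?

Initial partition by acceptance: {q3,q6,q7} | {q0,q1,q2,q4,q5,q8,q9,q10}.
On input 0, block {q0,q1,q2,q4,q5,q8,q9,q10} splits into {q0,q1,q2,q4,q5,q8,q10} and {q9}.
On input 1, block {q0,q1,q2,q4,q5,q8,q10} splits into {q1,q2,q4,q5,q10} and {q0,q8}.
Split {q1,q2,q4,q5,q10} by δ(·,0) → {q1,q2,q5} and {q4,q10}.
Refine {q1,q2,q5} on symbol 0: members go to different blocks, giving {q1,q5} and {q2}.
Stable partition: {q3,q6,q7} | {q1,q5} | {q9} | {q0,q8} | {q4,q10} | {q2} — 6 equivalence classes.
q6 and q7 lie in the same block of the stable partition, so they are equivalent — no string distinguishes them.

Yes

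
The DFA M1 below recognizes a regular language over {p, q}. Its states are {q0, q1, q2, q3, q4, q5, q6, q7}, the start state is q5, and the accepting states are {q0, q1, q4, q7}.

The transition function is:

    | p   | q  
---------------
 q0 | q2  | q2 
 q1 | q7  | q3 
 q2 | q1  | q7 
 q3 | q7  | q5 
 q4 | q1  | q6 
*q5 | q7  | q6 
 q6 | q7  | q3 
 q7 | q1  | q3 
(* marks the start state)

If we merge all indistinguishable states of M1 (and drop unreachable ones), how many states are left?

2

First remove the unreachable states {q0,q2,q4}; 5 states remain.
P0 = {q1,q7} | {q3,q5,q6}.
Stable partition: {q1,q7} | {q3,q5,q6} — 2 equivalence classes.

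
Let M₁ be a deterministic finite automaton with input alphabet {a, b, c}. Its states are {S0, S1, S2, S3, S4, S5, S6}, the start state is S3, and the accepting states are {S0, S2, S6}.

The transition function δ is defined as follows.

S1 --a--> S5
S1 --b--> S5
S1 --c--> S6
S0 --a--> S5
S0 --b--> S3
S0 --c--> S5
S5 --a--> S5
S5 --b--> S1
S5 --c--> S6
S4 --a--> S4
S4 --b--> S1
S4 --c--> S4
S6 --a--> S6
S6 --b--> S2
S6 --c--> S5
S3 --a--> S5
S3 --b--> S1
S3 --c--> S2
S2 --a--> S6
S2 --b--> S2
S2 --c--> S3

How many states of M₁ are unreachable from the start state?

BFS from S3 reaches {S1, S2, S3, S5, S6}; the 2 state(s) S0, S4 are never visited.

2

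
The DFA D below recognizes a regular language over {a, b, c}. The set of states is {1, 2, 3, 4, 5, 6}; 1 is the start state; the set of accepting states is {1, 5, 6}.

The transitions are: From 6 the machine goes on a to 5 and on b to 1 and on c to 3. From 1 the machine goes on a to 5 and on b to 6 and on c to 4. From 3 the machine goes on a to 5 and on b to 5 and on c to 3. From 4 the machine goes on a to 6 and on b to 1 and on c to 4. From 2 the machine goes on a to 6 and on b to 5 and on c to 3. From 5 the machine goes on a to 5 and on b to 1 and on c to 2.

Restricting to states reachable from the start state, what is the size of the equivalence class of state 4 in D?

All states are reachable from the start state.
Initial partition by acceptance: {1,5,6} | {2,3,4}.
Stable partition: {1,5,6} | {2,3,4} — 2 equivalence classes.
State 4 belongs to the block {2,3,4}, which has 3 states.

3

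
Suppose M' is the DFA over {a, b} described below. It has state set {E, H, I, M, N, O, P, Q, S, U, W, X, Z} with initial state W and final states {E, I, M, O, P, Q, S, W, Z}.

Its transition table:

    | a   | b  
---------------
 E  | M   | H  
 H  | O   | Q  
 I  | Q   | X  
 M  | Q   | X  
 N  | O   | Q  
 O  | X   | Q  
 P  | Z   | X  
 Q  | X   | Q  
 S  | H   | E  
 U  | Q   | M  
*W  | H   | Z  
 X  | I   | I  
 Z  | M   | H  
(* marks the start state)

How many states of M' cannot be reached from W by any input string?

Starting at W and following transitions, the reachable set is {H, I, M, O, Q, W, X, Z}. That leaves E, N, P, S, U unreachable — 5 in total.

5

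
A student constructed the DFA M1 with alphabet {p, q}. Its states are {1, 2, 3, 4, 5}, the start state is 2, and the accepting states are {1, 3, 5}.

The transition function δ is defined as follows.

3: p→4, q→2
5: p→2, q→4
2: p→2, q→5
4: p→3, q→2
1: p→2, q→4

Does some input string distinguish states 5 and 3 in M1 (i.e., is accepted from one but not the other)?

Yes

Reachable states from the start: {2,3,4,5}. Unreachable: {1} — drop them.
Initial partition by acceptance: {3,5} | {2,4}.
Refine {2,4} on symbol p: members go to different blocks, giving {2} and {4}.
Refine {3,5} on symbol p: members go to different blocks, giving {3} and {5}.
The partition is now stable with 4 blocks: {3} | {2} | {4} | {5}.
5 and 3 end up in different blocks, so they are distinguishable. For instance, the string 'pp' is accepted from only 3.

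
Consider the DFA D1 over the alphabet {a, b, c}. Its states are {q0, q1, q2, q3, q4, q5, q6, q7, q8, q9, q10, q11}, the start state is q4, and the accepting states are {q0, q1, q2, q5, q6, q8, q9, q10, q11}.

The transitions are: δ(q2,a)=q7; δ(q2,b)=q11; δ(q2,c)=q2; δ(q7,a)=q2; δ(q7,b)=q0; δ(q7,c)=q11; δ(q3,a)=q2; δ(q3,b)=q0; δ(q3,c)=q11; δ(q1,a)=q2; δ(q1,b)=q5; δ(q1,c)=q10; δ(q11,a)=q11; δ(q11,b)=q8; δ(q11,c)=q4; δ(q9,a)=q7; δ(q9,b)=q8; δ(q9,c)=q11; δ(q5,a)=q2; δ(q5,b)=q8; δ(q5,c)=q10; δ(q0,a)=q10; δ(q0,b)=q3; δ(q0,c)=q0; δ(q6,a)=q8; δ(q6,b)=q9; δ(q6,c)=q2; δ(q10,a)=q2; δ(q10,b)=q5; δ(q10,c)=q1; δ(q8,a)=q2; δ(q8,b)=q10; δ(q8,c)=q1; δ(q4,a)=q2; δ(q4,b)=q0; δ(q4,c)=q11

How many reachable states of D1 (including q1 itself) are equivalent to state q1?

4

Reachable states from the start: {q0,q1,q2,q3,q4,q5,q7,q8,q10,q11}. Unreachable: {q6,q9} — drop them.
Initial partition by acceptance: {q0,q1,q2,q5,q8,q10,q11} | {q3,q4,q7}.
Split {q0,q1,q2,q5,q8,q10,q11} by δ(·,a) → {q0,q1,q5,q8,q10,q11} and {q2}.
Split {q0,q1,q5,q8,q10,q11} by δ(·,a) → {q1,q5,q8,q10} and {q0,q11}.
On input a, block {q0,q11} splits into {q0} and {q11}.
Stable partition: {q1,q5,q8,q10} | {q3,q4,q7} | {q2} | {q0} | {q11} — 5 equivalence classes.
State q1 belongs to the block {q1,q5,q8,q10}, which has 4 states.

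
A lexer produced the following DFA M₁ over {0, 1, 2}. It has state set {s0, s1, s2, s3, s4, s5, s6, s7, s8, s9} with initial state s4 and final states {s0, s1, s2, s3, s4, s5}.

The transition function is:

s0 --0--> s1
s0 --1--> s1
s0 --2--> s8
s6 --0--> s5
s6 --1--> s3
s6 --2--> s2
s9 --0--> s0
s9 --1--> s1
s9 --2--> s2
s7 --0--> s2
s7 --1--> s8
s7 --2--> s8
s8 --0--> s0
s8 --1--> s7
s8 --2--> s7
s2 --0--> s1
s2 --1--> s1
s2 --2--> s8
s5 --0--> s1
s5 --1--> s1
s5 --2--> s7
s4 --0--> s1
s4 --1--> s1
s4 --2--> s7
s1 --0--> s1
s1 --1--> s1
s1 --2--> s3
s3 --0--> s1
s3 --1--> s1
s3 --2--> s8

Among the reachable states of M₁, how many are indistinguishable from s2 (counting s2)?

4

States {s5,s6,s9} cannot be reached from the start state, so discard them.
Start with accepting vs non-accepting: {s0,s1,s2,s3,s4} | {s7,s8}.
On input 2, block {s0,s1,s2,s3,s4} splits into {s0,s2,s3,s4} and {s1}.
Stable partition: {s0,s2,s3,s4} | {s7,s8} | {s1} — 3 equivalence classes.
The equivalence class containing s2 is {s0,s2,s3,s4}, of size 4.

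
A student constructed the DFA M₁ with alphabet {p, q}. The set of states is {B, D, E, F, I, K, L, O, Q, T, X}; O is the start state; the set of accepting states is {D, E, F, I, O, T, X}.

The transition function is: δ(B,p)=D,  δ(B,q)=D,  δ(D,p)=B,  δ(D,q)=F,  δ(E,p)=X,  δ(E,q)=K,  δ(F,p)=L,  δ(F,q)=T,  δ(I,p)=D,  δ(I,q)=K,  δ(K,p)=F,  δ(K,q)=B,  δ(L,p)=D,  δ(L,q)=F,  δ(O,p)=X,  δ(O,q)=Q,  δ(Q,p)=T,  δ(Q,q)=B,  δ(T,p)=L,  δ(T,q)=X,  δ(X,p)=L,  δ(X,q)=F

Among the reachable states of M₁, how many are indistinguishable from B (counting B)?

2

Reachable states from the start: {B,D,F,L,O,Q,T,X}. Unreachable: {E,I,K} — drop them.
Start with accepting vs non-accepting: {D,F,O,T,X} | {B,L,Q}.
Split {D,F,O,T,X} by δ(·,p) → {D,F,T,X} and {O}.
On input q, block {B,L,Q} splits into {B,L} and {Q}.
The partition is now stable with 4 blocks: {D,F,T,X} | {B,L} | {O} | {Q}.
State B belongs to the block {B,L}, which has 2 states.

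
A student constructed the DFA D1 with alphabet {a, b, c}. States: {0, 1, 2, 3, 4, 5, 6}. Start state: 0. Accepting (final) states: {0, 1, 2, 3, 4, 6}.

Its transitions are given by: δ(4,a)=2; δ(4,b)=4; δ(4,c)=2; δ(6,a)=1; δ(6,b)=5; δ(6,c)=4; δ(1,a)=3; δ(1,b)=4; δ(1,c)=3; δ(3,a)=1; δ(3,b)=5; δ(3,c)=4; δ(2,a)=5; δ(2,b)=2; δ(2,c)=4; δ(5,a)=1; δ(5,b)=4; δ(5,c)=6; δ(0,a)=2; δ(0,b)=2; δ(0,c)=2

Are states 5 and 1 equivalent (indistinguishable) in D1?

No

Every state is reachable, so we keep all 7.
Initial partition by acceptance: {0,1,2,3,4,6} | {5}.
Split {0,1,2,3,4,6} by δ(·,a) → {0,1,3,4,6} and {2}.
Split {0,1,3,4,6} by δ(·,a) → {1,3,6} and {0,4}.
Refine {1,3,6} on symbol b: members go to different blocks, giving {3,6} and {1}.
Refine {0,4} on symbol b: members go to different blocks, giving {0} and {4}.
No further refinement is possible. Final partition (6 blocks): {3,6} | {5} | {2} | {0} | {1} | {4}.
5 and 1 end up in different blocks, so they are distinguishable. For instance, the string 'ε' is accepted from only 1.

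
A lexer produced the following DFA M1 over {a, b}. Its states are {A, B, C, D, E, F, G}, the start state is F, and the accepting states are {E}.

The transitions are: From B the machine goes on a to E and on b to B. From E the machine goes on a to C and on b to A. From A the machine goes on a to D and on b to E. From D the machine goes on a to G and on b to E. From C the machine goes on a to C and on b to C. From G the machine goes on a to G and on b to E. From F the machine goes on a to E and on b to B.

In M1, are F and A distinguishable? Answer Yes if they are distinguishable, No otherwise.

Yes

Every state is reachable, so we keep all 7.
Start with accepting vs non-accepting: {E} | {A,B,C,D,F,G}.
Refine {A,B,C,D,F,G} on symbol a: members go to different blocks, giving {A,C,D,G} and {B,F}.
Refine {A,C,D,G} on symbol b: members go to different blocks, giving {A,D,G} and {C}.
The partition is now stable with 4 blocks: {E} | {A,D,G} | {B,F} | {C}.
F and A end up in different blocks, so they are distinguishable. For instance, the string 'a' is accepted from only F.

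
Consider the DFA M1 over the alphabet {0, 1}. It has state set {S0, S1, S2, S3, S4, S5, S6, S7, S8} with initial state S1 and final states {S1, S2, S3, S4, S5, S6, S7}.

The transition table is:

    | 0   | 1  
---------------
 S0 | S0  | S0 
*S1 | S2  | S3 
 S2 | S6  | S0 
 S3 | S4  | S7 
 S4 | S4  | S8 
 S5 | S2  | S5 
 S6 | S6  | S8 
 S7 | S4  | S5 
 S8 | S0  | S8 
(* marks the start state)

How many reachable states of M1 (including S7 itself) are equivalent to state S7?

Initial partition by acceptance: {S1,S2,S3,S4,S5,S6,S7} | {S0,S8}.
On input 1, block {S1,S2,S3,S4,S5,S6,S7} splits into {S1,S3,S5,S7} and {S2,S4,S6}.
The partition is now stable with 3 blocks: {S1,S3,S5,S7} | {S0,S8} | {S2,S4,S6}.
State S7 belongs to the block {S1,S3,S5,S7}, which has 4 states.

4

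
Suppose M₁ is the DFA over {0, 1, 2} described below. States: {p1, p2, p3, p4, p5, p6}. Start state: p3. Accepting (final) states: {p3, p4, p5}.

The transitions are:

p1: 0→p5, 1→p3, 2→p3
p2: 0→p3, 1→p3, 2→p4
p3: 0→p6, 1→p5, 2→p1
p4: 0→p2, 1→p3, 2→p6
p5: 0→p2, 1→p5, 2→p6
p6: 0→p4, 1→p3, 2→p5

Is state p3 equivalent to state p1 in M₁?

No

All states are reachable from the start state.
P0 = {p3,p4,p5} | {p1,p2,p6}.
Stable partition: {p3,p4,p5} | {p1,p2,p6} — 2 equivalence classes.
p3 and p1 end up in different blocks, so they are distinguishable. For instance, the string 'ε' is accepted from only p3.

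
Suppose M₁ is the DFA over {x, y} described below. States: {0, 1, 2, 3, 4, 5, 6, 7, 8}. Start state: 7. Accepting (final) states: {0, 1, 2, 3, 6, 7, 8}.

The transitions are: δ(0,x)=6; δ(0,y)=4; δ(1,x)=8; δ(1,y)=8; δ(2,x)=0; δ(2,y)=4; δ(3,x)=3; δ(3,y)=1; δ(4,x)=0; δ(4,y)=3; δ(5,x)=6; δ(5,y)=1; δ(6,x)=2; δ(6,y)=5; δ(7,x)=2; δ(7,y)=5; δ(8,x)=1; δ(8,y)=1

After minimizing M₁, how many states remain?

3

P0 = {0,1,2,3,6,7,8} | {4,5}.
Split {0,1,2,3,6,7,8} by δ(·,y) → {0,2,6,7} and {1,3,8}.
The partition is now stable with 3 blocks: {0,2,6,7} | {4,5} | {1,3,8}.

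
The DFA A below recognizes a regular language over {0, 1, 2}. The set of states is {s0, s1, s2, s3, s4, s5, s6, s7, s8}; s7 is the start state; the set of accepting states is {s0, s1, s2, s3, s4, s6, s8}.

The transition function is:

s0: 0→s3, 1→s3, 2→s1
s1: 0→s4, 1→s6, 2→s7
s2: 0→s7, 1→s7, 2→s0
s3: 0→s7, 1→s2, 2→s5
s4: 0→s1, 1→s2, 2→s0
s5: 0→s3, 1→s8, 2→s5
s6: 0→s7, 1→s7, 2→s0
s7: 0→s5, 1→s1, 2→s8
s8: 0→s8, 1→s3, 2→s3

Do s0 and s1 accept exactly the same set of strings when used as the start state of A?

No

All states are reachable from the start state.
P0 = {s0,s1,s2,s3,s4,s6,s8} | {s5,s7}.
Split {s0,s1,s2,s3,s4,s6,s8} by δ(·,0) → {s0,s1,s4,s8} and {s2,s3,s6}.
Split {s0,s1,s4,s8} by δ(·,0) → {s1,s4,s8} and {s0}.
On input 2, block {s1,s4,s8} splits into {s1} and {s4} and {s8}.
On input 0, block {s5,s7} splits into {s5} and {s7}.
Split {s2,s3,s6} by δ(·,1) → {s2,s6} and {s3}.
Stable partition: {s1} | {s5} | {s2,s6} | {s0} | {s4} | {s8} | {s7} | {s3} — 8 equivalence classes.
s0 and s1 end up in different blocks, so they are distinguishable. For instance, the string '2' is accepted from only s0.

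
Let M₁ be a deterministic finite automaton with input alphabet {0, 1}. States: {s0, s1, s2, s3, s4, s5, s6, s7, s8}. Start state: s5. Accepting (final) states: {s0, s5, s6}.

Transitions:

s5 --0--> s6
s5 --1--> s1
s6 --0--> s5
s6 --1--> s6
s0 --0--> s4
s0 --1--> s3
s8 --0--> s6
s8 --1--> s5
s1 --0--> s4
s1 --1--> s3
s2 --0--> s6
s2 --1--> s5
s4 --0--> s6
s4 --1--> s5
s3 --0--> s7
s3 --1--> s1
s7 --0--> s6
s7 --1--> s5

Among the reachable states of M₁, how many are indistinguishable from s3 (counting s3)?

First remove the unreachable states {s0,s2,s8}; 6 states remain.
Start with accepting vs non-accepting: {s5,s6} | {s1,s3,s4,s7}.
Refine {s5,s6} on symbol 1: members go to different blocks, giving {s5} and {s6}.
Refine {s1,s3,s4,s7} on symbol 0: members go to different blocks, giving {s1,s3} and {s4,s7}.
No further refinement is possible. Final partition (4 blocks): {s5} | {s1,s3} | {s6} | {s4,s7}.
The equivalence class containing s3 is {s1,s3}, of size 2.

2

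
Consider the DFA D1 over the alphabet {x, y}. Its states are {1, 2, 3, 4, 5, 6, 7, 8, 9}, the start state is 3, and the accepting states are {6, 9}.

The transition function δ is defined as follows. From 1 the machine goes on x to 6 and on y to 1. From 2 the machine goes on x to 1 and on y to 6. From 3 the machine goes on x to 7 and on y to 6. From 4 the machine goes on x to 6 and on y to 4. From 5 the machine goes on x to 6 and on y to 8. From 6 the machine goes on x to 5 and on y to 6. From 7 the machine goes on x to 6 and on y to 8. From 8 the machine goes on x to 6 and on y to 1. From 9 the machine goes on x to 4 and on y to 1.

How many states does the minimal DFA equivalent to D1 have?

States {2,4,9} cannot be reached from the start state, so discard them.
Start with accepting vs non-accepting: {6} | {1,3,5,7,8}.
Refine {1,3,5,7,8} on symbol x: members go to different blocks, giving {1,5,7,8} and {3}.
The partition is now stable with 3 blocks: {6} | {1,5,7,8} | {3}.

3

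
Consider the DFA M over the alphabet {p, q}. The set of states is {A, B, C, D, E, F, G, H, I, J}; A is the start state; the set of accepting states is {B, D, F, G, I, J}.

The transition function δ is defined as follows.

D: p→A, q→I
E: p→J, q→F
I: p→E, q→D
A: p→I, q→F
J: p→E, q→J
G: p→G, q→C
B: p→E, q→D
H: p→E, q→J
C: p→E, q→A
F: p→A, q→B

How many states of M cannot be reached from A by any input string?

3

BFS from A reaches {A, B, D, E, F, I, J}; the 3 state(s) C, G, H are never visited.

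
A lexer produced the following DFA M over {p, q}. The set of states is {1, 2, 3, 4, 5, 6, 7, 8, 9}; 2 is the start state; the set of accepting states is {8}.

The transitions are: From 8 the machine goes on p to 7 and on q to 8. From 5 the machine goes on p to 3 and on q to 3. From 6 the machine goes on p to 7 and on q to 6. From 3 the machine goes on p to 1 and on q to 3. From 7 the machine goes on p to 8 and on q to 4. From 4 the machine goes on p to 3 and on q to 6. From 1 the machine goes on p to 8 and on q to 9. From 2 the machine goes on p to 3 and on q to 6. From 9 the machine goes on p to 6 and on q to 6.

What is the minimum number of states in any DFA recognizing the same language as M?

First remove the unreachable states {5}; 8 states remain.
P0 = {8} | {1,2,3,4,6,7,9}.
Split {1,2,3,4,6,7,9} by δ(·,p) → {2,3,4,6,9} and {1,7}.
On input p, block {2,3,4,6,9} splits into {2,4,9} and {3,6}.
No further refinement is possible. Final partition (4 blocks): {8} | {2,4,9} | {1,7} | {3,6}.

4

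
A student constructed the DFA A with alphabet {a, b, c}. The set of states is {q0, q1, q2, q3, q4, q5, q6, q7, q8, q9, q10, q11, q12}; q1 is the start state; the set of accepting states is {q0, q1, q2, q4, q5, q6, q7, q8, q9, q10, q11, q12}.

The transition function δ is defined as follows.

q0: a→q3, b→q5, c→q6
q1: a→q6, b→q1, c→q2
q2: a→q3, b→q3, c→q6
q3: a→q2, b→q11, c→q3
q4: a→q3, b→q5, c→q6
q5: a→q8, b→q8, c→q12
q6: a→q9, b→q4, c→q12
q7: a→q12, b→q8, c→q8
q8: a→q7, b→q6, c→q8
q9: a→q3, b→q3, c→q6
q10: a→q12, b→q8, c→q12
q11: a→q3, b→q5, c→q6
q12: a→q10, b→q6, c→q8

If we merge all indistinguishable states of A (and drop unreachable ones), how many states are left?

States {q0} cannot be reached from the start state, so discard them.
Initial partition by acceptance: {q1,q2,q4,q5,q6,q7,q8,q9,q10,q11,q12} | {q3}.
Refine {q1,q2,q4,q5,q6,q7,q8,q9,q10,q11,q12} on symbol a: members go to different blocks, giving {q1,q5,q6,q7,q8,q10,q12} and {q2,q4,q9,q11}.
Refine {q1,q5,q6,q7,q8,q10,q12} on symbol a: members go to different blocks, giving {q1,q5,q7,q8,q10,q12} and {q6}.
On input a, block {q1,q5,q7,q8,q10,q12} splits into {q5,q7,q8,q10,q12} and {q1}.
Split {q5,q7,q8,q10,q12} by δ(·,b) → {q5,q7,q10} and {q8,q12}.
Refine {q2,q4,q9,q11} on symbol b: members go to different blocks, giving {q2,q9} and {q4,q11}.
No further refinement is possible. Final partition (7 blocks): {q5,q7,q10} | {q3} | {q2,q9} | {q6} | {q1} | {q8,q12} | {q4,q11}.

7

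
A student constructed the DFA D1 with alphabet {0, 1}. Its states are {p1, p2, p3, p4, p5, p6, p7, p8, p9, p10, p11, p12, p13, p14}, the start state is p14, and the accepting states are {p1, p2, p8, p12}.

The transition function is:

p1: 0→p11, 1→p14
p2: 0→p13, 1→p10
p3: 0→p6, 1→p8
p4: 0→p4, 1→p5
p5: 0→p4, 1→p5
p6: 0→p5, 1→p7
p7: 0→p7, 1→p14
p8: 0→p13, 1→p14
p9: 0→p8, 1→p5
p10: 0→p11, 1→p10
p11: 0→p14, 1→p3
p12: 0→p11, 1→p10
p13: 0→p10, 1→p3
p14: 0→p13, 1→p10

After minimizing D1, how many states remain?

7

Reachable states from the start: {p3,p4,p5,p6,p7,p8,p10,p11,p13,p14}. Unreachable: {p1,p2,p9,p12} — drop them.
Initial partition by acceptance: {p8} | {p3,p4,p5,p6,p7,p10,p11,p13,p14}.
On input 1, block {p3,p4,p5,p6,p7,p10,p11,p13,p14} splits into {p4,p5,p6,p7,p10,p11,p13,p14} and {p3}.
Split {p4,p5,p6,p7,p10,p11,p13,p14} by δ(·,1) → {p4,p5,p6,p7,p10,p14} and {p11,p13}.
Refine {p4,p5,p6,p7,p10,p14} on symbol 0: members go to different blocks, giving {p4,p5,p6,p7} and {p10,p14}.
Split {p4,p5,p6,p7} by δ(·,1) → {p4,p5,p6} and {p7}.
Refine {p4,p5,p6} on symbol 1: members go to different blocks, giving {p4,p5} and {p6}.
The partition is now stable with 7 blocks: {p8} | {p4,p5} | {p3} | {p11,p13} | {p10,p14} | {p7} | {p6}.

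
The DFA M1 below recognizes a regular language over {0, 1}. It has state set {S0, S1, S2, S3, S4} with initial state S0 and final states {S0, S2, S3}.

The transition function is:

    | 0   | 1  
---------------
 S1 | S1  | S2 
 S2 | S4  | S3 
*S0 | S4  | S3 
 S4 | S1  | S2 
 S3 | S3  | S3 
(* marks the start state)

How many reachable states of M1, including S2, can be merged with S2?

2

Every state is reachable, so we keep all 5.
P0 = {S0,S2,S3} | {S1,S4}.
Split {S0,S2,S3} by δ(·,0) → {S0,S2} and {S3}.
No further refinement is possible. Final partition (3 blocks): {S0,S2} | {S1,S4} | {S3}.
State S2 belongs to the block {S0,S2}, which has 2 states.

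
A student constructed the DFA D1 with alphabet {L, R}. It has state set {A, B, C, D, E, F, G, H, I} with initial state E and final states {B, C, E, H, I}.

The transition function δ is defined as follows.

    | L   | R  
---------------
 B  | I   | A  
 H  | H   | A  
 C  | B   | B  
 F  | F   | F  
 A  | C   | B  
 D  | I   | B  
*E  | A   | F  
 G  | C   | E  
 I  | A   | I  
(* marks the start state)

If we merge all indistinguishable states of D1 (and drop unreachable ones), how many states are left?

States {D,G,H} cannot be reached from the start state, so discard them.
P0 = {B,C,E,I} | {A,F}.
Refine {B,C,E,I} on symbol L: members go to different blocks, giving {B,C} and {E,I}.
Split {B,C} by δ(·,L) → {B} and {C}.
On input L, block {A,F} splits into {A} and {F}.
Split {E,I} by δ(·,R) → {E} and {I}.
No further refinement is possible. Final partition (6 blocks): {B} | {A} | {E} | {C} | {F} | {I}.

6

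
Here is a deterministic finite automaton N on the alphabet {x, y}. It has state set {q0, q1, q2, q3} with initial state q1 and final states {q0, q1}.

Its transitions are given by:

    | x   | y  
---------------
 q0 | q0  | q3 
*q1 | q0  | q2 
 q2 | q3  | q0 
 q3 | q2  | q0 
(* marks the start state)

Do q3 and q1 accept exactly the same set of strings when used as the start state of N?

Every state is reachable, so we keep all 4.
P0 = {q0,q1} | {q2,q3}.
No further refinement is possible. Final partition (2 blocks): {q0,q1} | {q2,q3}.
q3 and q1 end up in different blocks, so they are distinguishable. For instance, the string 'ε' is accepted from only q1.

No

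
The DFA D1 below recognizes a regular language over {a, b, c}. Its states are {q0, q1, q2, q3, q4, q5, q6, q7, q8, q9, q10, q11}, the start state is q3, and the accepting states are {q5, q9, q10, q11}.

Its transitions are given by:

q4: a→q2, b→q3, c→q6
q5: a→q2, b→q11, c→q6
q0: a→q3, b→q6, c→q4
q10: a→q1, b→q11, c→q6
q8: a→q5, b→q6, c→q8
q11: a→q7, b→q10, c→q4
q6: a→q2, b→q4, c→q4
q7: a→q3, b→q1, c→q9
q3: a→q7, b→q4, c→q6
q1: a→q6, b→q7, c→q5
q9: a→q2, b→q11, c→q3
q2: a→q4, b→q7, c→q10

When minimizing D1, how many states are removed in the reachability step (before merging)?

Starting at q3 and following transitions, the reachable set is {q1, q2, q3, q4, q5, q6, q7, q9, q10, q11}. That leaves q0, q8 unreachable — 2 in total.

2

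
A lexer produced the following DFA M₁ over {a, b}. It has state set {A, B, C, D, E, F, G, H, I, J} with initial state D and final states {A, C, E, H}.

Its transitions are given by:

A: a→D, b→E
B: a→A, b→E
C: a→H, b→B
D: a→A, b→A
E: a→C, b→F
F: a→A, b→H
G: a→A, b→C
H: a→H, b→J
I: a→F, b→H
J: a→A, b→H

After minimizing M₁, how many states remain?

Reachable states from the start: {A,B,C,D,E,F,H,J}. Unreachable: {G,I} — drop them.
Start with accepting vs non-accepting: {A,C,E,H} | {B,D,F,J}.
Refine {A,C,E,H} on symbol a: members go to different blocks, giving {C,E,H} and {A}.
Split {B,D,F,J} by δ(·,b) → {B,F,J} and {D}.
Stable partition: {C,E,H} | {B,F,J} | {A} | {D} — 4 equivalence classes.

4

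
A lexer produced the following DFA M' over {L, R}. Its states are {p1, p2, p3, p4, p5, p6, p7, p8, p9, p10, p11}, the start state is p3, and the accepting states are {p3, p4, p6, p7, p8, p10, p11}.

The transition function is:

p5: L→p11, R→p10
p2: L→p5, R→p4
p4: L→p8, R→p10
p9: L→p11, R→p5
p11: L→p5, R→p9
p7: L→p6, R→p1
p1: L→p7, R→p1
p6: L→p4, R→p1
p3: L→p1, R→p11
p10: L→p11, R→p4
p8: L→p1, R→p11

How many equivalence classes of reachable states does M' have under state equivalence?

States {p2} cannot be reached from the start state, so discard them.
Initial partition by acceptance: {p3,p4,p6,p7,p8,p10,p11} | {p1,p5,p9}.
Split {p3,p4,p6,p7,p8,p10,p11} by δ(·,L) → {p4,p6,p7,p10} and {p3,p8,p11}.
Split {p4,p6,p7,p10} by δ(·,L) → {p4,p10} and {p6,p7}.
On input L, block {p1,p5,p9} splits into {p5,p9} and {p1}.
On input R, block {p5,p9} splits into {p5} and {p9}.
On input L, block {p3,p8,p11} splits into {p3,p8} and {p11}.
On input L, block {p4,p10} splits into {p4} and {p10}.
On input L, block {p6,p7} splits into {p6} and {p7}.
The partition is now stable with 9 blocks: {p4} | {p5} | {p3,p8} | {p6} | {p1} | {p9} | {p11} | {p10} | {p7}.

9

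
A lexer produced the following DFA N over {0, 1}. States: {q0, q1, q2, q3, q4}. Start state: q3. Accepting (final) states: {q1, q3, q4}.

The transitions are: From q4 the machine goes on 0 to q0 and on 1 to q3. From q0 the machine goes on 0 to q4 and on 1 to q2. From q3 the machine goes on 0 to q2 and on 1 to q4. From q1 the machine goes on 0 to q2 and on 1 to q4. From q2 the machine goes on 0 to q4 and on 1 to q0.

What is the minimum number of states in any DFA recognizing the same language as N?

2

Reachable states from the start: {q0,q2,q3,q4}. Unreachable: {q1} — drop them.
Initial partition by acceptance: {q3,q4} | {q0,q2}.
Stable partition: {q3,q4} | {q0,q2} — 2 equivalence classes.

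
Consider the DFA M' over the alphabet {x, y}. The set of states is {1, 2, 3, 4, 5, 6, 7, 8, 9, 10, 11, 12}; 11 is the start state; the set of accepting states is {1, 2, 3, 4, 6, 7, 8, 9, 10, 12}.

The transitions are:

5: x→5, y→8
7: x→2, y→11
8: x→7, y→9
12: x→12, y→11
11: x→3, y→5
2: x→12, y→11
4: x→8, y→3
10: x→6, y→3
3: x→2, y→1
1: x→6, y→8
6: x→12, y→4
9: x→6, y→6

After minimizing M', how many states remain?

Reachable states from the start: {1,2,3,4,5,6,7,8,9,11,12}. Unreachable: {10} — drop them.
P0 = {1,2,3,4,6,7,8,9,12} | {5,11}.
On input y, block {1,2,3,4,6,7,8,9,12} splits into {1,3,4,6,8,9} and {2,7,12}.
Split {1,3,4,6,8,9} by δ(·,x) → {1,4,9} and {3,6,8}.
On input x, block {5,11} splits into {5} and {11}.
No further refinement is possible. Final partition (5 blocks): {1,4,9} | {5} | {2,7,12} | {3,6,8} | {11}.

5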